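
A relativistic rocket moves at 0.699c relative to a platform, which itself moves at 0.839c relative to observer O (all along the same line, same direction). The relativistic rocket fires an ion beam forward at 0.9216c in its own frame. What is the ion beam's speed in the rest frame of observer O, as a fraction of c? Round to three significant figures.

First combine the ion beam and relativistic rocket (S''→S'): u₁ = (0.9216 + 0.699)/(1 + 0.9216×0.699) = 1.6206/1.6441984 = 0.98565.
Then combine with the platform (S'→S): u = (0.98565 + 0.839)/(1 + 0.98565×0.839) = 1.82465/1.82696035 = 0.99874.

0.999c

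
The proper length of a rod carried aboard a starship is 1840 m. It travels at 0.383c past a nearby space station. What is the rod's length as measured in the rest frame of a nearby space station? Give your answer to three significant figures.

Lorentz factor: γ = (1 − 0.146689)^(−1/2) = 1.0825.
Length contraction: L = L₀/γ = 1840/1.0825 = 1700 m.

1700 m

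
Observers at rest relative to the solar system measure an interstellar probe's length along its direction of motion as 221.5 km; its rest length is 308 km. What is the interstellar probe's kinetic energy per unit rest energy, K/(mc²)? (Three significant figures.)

From L = L₀/γ: γ = 308/221.5 = 1.39052.
K/(mc²) = γ − 1 = 1.39052 − 1 = 0.391.

0.391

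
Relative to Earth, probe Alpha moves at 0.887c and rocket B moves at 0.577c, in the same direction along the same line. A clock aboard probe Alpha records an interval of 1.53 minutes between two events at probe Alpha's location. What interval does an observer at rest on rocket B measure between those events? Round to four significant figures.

Speed of probe Alpha in rocket B's frame: u = (v_A − v_B)/(1 − v_A v_B/c²) = (0.887 − 0.577)/(1 − 0.887×0.577) = 0.31/0.488201 = 0.63498; |u| = 0.63498c.
At |u| = 0.63498c, γ = (1 − 0.4032)^(−1/2) = 1.2945.
Probe Alpha's interval is proper; time dilation gives Δt_B = γΔτ = 1.2945 × 1.53 minutes = 1.981 minutes.

1.981 minutes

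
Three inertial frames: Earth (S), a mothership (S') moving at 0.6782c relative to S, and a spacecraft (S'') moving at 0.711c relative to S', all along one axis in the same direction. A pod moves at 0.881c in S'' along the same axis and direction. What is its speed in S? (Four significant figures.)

0.9959c

Compose velocities in two stages. Stage 1 (into S'): u₁ = (0.881+0.711)/(1+0.881×0.711) = 0.97885.
Stage 2 (into S): u = (0.97885+0.6782)/(1+0.97885×0.6782) = 0.99591, so the speed is 0.9959c.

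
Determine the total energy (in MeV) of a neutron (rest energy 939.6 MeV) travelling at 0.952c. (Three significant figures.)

3070 MeV

β² = 0.906304, so γ = 1/√0.093696 = 3.2669.
Total energy: E = γmc² = 3.2669 × 939.6 MeV = 3070 MeV.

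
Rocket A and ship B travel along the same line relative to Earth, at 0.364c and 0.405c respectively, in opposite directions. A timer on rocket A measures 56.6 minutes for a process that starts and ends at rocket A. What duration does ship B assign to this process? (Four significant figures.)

Speed of rocket A in ship B's frame: u = (v_A + v_B)/(1 + v_A v_B/c²) = (0.364 + 0.405)/(1 + 0.364×0.405) = 0.769/1.14742 = 0.6702; |u| = 0.6702c.
At |u| = 0.6702c, γ = (1 − 0.449168)^(−1/2) = 1.3474.
The clock on rocket A records proper time, so ship B measures Δt = γΔτ = 1.3474 × 56.6 = 76.26 minutes.

76.26 minutes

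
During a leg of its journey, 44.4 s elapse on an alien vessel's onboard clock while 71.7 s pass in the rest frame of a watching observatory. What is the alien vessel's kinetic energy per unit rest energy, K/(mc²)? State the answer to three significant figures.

0.615

From Δt = γΔτ: γ = 71.7/44.4 = 1.61486.
Since K = (γ−1)mc², K/(mc²) = 1.61486 − 1 = 0.615.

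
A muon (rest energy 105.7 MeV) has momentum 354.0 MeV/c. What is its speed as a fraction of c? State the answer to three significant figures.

pc/(mc²) = 354.0/105.7 = 3.3491 = βγ = β/√(1−β²).
So β² = x²/(1 + x²) with x = 3.3491: x² = 11.2165, β² = 11.2165/12.2165 = 0.918143, β = 0.958.

0.958c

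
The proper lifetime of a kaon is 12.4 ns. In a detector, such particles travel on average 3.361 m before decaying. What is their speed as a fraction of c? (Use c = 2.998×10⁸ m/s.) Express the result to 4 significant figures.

0.6706c

Let x = d/(cτ) = 3.361 m / (2.998×10⁸ m/s × 1.240×10^-8 s) = 0.9041. Since d = βγcτ, x = βγ = β/√(1−β²).
Solving: β² = x²/(1+x²) = 0.817397/1.817397 = 0.449762, so β = 0.6706.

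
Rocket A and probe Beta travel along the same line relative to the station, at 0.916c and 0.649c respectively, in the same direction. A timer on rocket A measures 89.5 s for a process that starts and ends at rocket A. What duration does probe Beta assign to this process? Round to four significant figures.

Transform rocket A's velocity into probe Beta's frame: (0.916 − 0.649)/(1 − 0.916·0.649) = 0.267/0.405516, so the relative speed is 0.65842c.
At |u| = 0.65842c, γ = (1 − 0.433517)^(−1/2) = 1.3286.
Rocket A's interval is proper; time dilation gives Δt_B = γΔτ = 1.3286 × 89.5 s = 118.9 s.

118.9 s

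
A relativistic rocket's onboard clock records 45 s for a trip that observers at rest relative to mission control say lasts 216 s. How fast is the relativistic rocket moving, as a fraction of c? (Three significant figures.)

0.978c

γ = Δt/Δτ = 216/45 = 4.8.
β = √(1 − 1/γ²) = √(1 − 0.0434028) = √0.9565972 = 0.978.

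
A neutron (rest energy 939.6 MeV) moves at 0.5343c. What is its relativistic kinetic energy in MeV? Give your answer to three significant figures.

172 MeV

With β = 0.5343, γ = 1/√(1 − 0.5343²) = 1/√0.71452351 = 1.18302.
Kinetic energy: K = (γ − 1)mc² = (1.18302 − 1) × 939.6 MeV = 0.18302 × 939.6 = 172 MeV.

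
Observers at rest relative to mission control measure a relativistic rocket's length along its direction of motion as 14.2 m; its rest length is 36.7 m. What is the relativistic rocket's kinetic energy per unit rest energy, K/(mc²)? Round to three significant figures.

Length contraction gives γ = L₀/L = 36.7/14.2 = 2.58451.
Since K = (γ−1)mc², K/(mc²) = 2.58451 − 1 = 1.58.

1.58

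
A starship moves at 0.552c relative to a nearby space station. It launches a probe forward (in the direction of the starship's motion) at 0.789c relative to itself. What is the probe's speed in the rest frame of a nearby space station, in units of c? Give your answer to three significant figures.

Relativistic velocity addition: u = (u' + v)/(1 + u'v/c²), with u' = 0.789c and v = 0.552c.
Numerator: 0.789 + 0.552 = 1.341. Denominator: 1 + (0.789)(0.552) = 1.435528.
u = 1.341/1.435528 = 0.93415, so the speed is 0.934c.

0.934c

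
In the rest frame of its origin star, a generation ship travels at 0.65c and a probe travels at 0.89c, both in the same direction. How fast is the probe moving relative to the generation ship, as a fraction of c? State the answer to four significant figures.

Transform to the generation ship's frame: u' = (u − v)/(1 − uv/c²).
u' = (0.89 − 0.65)/(1 − 0.89×0.65) = 0.24/0.4215 = 0.5694.
Speed in the generation ship's frame: 0.5694c (in the same direction).

0.5694c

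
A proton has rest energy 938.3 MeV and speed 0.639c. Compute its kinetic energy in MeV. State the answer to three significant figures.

282 MeV

With β = 0.639, γ = 1/√(1 − 0.639²) = 1/√0.591679 = 1.30004.
Kinetic energy: K = (γ − 1)mc² = (1.30004 − 1) × 938.3 MeV = 0.30004 × 938.3 = 282 MeV.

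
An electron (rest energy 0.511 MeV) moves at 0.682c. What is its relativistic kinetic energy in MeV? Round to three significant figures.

0.188 MeV

γ = 1/√(1 − β²) = 1/√(1 − 0.465124) = 1/√0.534876 = 1/0.731352 = 1.36733.
Kinetic energy: K = (γ − 1)mc² = (1.36733 − 1) × 0.511 MeV = 0.36733 × 0.511 = 0.188 MeV.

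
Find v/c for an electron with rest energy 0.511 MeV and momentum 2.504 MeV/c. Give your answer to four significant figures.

0.9798

pc/(mc²) = 2.504/0.511 = 4.9002 = βγ = β/√(1−β²).
So β² = x²/(1 + x²) with x = 4.9002: x² = 24.012, β² = 24.012/25.012 = 0.960019, β = 0.9798.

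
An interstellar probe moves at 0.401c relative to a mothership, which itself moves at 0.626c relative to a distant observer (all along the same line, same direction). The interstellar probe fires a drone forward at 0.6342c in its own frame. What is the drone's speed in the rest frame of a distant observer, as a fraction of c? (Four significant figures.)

First combine the drone and interstellar probe (S''→S'): u₁ = (0.6342 + 0.401)/(1 + 0.6342×0.401) = 1.0352/1.2543142 = 0.82531.
Then combine with the mothership (S'→S): u = (0.82531 + 0.626)/(1 + 0.82531×0.626) = 1.45131/1.51664406 = 0.95692.

0.9569c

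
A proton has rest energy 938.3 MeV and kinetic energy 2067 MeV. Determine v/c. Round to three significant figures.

γ = 1 + K/(mc²) = 1 + 2067/938.3 = 3.2029.
β = √(1 − 1/γ²) = √(1 − 0.0974795) = √0.9025205 = 0.950.

0.950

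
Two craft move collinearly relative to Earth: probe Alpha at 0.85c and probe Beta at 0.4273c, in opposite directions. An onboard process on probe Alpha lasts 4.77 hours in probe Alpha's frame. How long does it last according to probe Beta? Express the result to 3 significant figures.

Transform probe Alpha's velocity into probe Beta's frame: (0.85 + 0.4273)/(1 + 0.85·0.4273) = 1.2773/1.363205, so the relative speed is 0.93698c.
At |u| = 0.93698c, γ = (1 − 0.877932)^(−1/2) = 2.8622.
Probe Alpha's interval is proper; time dilation gives Δt_B = γΔτ = 2.8622 × 4.77 hours = 13.7 hours.

13.7 hours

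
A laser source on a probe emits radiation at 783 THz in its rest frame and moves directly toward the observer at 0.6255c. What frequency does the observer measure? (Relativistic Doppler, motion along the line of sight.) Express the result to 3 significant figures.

1630 THz

Relativistic Doppler (source moving toward): f_obs = f_src · √((1+β)/(1−β)).
With β = 0.6255: factor = √(1.6255/0.3745) = 2.0834.
f_obs = 783 × 2.0834 = 1630 THz.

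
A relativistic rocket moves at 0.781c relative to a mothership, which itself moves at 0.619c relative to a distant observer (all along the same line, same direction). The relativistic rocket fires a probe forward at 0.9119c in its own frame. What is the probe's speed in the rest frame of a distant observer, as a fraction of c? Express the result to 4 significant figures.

0.9973c

First combine the probe and relativistic rocket (S''→S'): u₁ = (0.9119 + 0.781)/(1 + 0.9119×0.781) = 1.6929/1.7121939 = 0.98873.
Then combine with the mothership (S'→S): u = (0.98873 + 0.619)/(1 + 0.98873×0.619) = 1.60773/1.61202387 = 0.99734.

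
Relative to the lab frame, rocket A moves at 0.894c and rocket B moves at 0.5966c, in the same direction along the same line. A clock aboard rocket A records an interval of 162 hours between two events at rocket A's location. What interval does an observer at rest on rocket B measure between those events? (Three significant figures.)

210 hours

The velocity of rocket A relative to rocket B is (0.894 − 0.5966)c / (1 − 0.894×0.5966) = 0.63732c; relative speed 0.63732c.
γ for this relative speed: γ = 1/√(1 − 0.406177) = 1.2977.
Rocket A's interval is proper; time dilation gives Δt_B = γΔτ = 1.2977 × 162 hours = 210 hours.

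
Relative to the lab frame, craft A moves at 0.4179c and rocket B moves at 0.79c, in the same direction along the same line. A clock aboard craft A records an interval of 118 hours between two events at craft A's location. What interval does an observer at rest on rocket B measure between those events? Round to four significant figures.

141.9 hours

Transform craft A's velocity into rocket B's frame: (0.4179 − 0.79)/(1 − 0.4179·0.79) = −0.3721/0.669859, so the relative speed is 0.55549c.
γ for this relative speed: γ = 1/√(1 − 0.308569) = 1.2026.
The clock on craft A records proper time, so rocket B measures Δt = γΔτ = 1.2026 × 118 = 141.9 hours.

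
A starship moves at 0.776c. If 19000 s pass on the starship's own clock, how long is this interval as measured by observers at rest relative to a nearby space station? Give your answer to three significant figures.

With β = 0.776, γ = 1/√(1 − 0.776²) = 1/√0.397824 = 1.5855.
The onboard clock measures proper time, so the interval in the rest frame of a nearby space station is dilated: Δt = γ·Δτ = 1.5855 × 19000 s = 30100 s.

30100 s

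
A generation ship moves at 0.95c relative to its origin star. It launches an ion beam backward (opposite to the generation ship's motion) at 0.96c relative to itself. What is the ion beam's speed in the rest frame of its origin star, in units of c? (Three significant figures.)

0.114c

In units of c, u = (u' + v)/(1 + u'v) with u' = −0.96 and v = 0.95.
Numerator: −0.96 + 0.95 = −0.01. Denominator: 1 + (−0.96)(0.95) = 0.088.
u = −0.01/0.088 = −0.11364, so the speed is 0.114c.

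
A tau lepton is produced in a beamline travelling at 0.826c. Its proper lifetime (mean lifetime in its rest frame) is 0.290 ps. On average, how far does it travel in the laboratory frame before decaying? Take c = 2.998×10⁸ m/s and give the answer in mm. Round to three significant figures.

With β = 0.826, γ = 1/√(1 − 0.826²) = 1/√0.317724 = 1.7741.
Lab-frame lifetime: Δt = γτ = 1.7741 × 0.290 ps = 0.51449 ps.
Distance: d = vΔt = 0.826 × 2.998×10⁸ m/s × 5.1449×10^-13 s = 1.27×10^-4 m = 0.127 mm.

0.127 mm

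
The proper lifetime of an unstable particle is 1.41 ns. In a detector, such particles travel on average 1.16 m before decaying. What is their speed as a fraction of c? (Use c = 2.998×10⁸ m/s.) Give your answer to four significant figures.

0.9396c

Lab distance = (lab lifetime)·v = γτ·βc, so βγ = d/(cτ) = 1.160/(2.998×10⁸ × 1.410×10^-9) = 2.7441.
With βγ = 2.7441: γ² = 1 + (βγ)² = 8.53008, and β = (βγ)/γ = 2.7441/2.92063 = 0.9396.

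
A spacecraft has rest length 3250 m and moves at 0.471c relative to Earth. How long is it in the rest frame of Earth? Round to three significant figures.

With β = 0.471, γ = 1/√(1 − 0.471²) = 1/√0.778159 = 1.1336.
Along the direction of motion the measured length is L₀/γ = 3250/1.1336 = 2870 m.

2870 m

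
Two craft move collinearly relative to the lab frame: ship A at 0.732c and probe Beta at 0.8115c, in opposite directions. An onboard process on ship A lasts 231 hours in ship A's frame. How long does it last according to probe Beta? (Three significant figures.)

Transform ship A's velocity into probe Beta's frame: (0.732 + 0.8115)/(1 + 0.732·0.8115) = 1.5435/1.594018, so the relative speed is 0.96831c.
γ for this relative speed: γ = 1/√(1 − 0.937624) = 4.004.
Ship A's interval is proper; time dilation gives Δt_B = γΔτ = 4.004 × 231 hours = 925 hours.

925 hours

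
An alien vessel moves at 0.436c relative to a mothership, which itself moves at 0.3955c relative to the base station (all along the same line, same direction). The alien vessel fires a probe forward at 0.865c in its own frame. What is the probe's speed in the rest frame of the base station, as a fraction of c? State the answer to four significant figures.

0.9757c

First combine the probe and alien vessel (S''→S'): u₁ = (0.865 + 0.436)/(1 + 0.865×0.436) = 1.301/1.37714 = 0.94471.
Then combine with the mothership (S'→S): u = (0.94471 + 0.3955)/(1 + 0.94471×0.3955) = 1.34021/1.373632805 = 0.97567.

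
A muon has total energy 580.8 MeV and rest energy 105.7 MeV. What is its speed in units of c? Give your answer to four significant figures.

0.9833c

γ = E/(mc²) = 580.8/105.7 = 5.4948.
β = √(1 − 1/γ²) = √(1 − 0.0331204) = √0.9668796 = 0.9833.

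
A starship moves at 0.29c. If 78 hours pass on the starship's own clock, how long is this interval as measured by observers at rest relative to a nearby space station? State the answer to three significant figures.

β² = 0.0841, so γ = 1/√0.9159 = 1.0449.
The onboard clock measures proper time, so the interval in the rest frame of a nearby space station is dilated: Δt = γ·Δτ = 1.0449 × 78 hours = 81.5 hours.

81.5 hours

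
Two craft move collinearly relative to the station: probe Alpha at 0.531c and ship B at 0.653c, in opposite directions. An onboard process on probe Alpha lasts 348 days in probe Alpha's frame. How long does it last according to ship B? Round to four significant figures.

Transform probe Alpha's velocity into ship B's frame: (0.531 + 0.653)/(1 + 0.531·0.653) = 1.184/1.346743, so the relative speed is 0.87916c.
γ for this relative speed: γ = 1/√(1 − 0.772922) = 2.0985.
The clock on probe Alpha records proper time, so ship B measures Δt = γΔτ = 2.0985 × 348 = 730.3 days.

730.3 days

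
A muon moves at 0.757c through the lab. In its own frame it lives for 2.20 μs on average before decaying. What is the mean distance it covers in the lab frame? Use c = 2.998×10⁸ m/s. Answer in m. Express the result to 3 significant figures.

Lorentz factor: γ = (1 − 0.573049)^(−1/2) = 1.5304.
Lab-frame lifetime: Δt = γτ = 1.5304 × 2.20 μs = 3.3669 μs.
Distance: d = vΔt = 0.757 × 2.998×10⁸ m/s × 3.3669×10^-6 s = 764 m.

764 m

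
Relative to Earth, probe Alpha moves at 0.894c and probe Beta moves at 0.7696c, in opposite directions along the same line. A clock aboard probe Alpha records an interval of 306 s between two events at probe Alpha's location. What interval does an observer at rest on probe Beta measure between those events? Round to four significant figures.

1805 s

Speed of probe Alpha in probe Beta's frame: u = (v_A + v_B)/(1 + v_A v_B/c²) = (0.894 + 0.7696)/(1 + 0.894×0.7696) = 1.6636/1.6880224 = 0.98553; |u| = 0.98553c.
γ for this relative speed: γ = 1/√(1 − 0.971269) = 5.8996.
Probe Alpha's interval is proper; time dilation gives Δt_B = γΔτ = 5.8996 × 306 s = 1805 s.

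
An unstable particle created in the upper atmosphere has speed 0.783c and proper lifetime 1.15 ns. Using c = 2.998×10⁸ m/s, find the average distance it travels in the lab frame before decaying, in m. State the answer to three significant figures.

0.434 m

γ = 1/√(1 − β²) = 1/√(1 − 0.613089) = 1/√0.386911 = 1/0.622022 = 1.6077.
Lab-frame lifetime: Δt = γτ = 1.6077 × 1.15 ns = 1.8489 ns.
Distance: d = vΔt = 0.783 × 2.998×10⁸ m/s × 1.8489×10^-9 s = 0.434 m.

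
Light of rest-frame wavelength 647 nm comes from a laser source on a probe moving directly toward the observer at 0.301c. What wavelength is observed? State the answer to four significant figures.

Relativistic Doppler for wavelength: λ_obs = λ_src · √((1−β)/(1+β)).
With β = 0.301: factor = √(0.699/1.301) = 0.73299.
λ_obs = 647 × 0.73299 = 474.2 nm.

474.2 nm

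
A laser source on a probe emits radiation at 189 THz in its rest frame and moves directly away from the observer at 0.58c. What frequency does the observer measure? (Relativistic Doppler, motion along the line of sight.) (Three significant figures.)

97.4 THz

Relativistic Doppler (source moving away): f_obs = f_src · √((1−β)/(1+β)).
With β = 0.58: factor = √(0.42/1.58) = 0.51558.
f_obs = 189 × 0.51558 = 97.4 THz.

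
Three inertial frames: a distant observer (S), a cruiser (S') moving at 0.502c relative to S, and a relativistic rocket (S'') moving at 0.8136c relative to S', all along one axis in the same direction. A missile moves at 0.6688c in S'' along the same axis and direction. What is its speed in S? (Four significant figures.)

Compose velocities in two stages. Stage 1 (into S'): u₁ = (0.6688+0.8136)/(1+0.6688×0.8136) = 0.96002.
Stage 2 (into S): u = (0.96002+0.502)/(1+0.96002×0.502) = 0.98656, so the speed is 0.9866c.

0.9866c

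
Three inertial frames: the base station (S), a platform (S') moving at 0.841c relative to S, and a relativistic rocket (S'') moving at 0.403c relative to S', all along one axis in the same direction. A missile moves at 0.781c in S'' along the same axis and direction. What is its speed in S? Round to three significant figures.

0.991c

Apply u = (u'+v)/(1+u'v) twice. Missile in the platform frame: (0.781+0.403)/(1+0.781·0.403) = 1.184/1.314743 = 0.90056c.
That velocity, transformed to the rest frame of the base station: (0.90056+0.841)/(1+0.90056·0.841) = 1.74156/1.75737096 = 0.991c.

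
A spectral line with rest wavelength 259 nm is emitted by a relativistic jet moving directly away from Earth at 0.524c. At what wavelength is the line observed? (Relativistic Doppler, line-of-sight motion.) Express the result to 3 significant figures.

463 nm

Relativistic Doppler for wavelength: λ_obs = λ_src · √((1+β)/(1−β)).
With β = 0.524: factor = √(1.524/0.476) = 1.7893.
λ_obs = 259 × 1.7893 = 463 nm.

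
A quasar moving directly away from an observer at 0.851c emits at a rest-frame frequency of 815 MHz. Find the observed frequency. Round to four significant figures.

231.2 MHz

Relativistic Doppler (source moving away): f_obs = f_src · √((1−β)/(1+β)).
With β = 0.851: factor = √(0.149/1.851) = 0.28372.
f_obs = 815 × 0.28372 = 231.2 MHz.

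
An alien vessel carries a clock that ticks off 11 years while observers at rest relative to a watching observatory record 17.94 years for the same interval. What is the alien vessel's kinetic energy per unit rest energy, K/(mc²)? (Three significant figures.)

From Δt = γΔτ: γ = 17.94/11 = 1.63091.
K/(mc²) = γ − 1 = 1.63091 − 1 = 0.631.

0.631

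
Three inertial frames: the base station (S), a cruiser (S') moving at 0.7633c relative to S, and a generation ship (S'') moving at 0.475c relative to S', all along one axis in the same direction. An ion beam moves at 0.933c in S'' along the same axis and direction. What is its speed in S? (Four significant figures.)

First combine the ion beam and generation ship (S''→S'): u₁ = (0.933 + 0.475)/(1 + 0.933×0.475) = 1.408/1.443175 = 0.97563.
Then combine with the cruiser (S'→S): u = (0.97563 + 0.7633)/(1 + 0.97563×0.7633) = 1.73893/1.744698379 = 0.99669.

0.9967c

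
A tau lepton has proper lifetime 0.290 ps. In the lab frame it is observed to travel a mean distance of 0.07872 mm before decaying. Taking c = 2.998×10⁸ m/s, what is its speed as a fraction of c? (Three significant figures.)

0.671c

Lab distance = (lab lifetime)·v = γτ·βc, so βγ = d/(cτ) = 7.872×10^-5/(2.998×10⁸ × 2.900×10^-13) = 0.90543.
With βγ = 0.90543: γ² = 1 + (βγ)² = 1.819803, and β = (βγ)/γ = 0.90543/1.349 = 0.671.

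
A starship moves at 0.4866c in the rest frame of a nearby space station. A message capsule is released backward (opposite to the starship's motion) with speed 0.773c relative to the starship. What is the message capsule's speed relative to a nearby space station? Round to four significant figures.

Relativistic velocity addition: u = (u' + v)/(1 + u'v/c²), with u' = −0.773c and v = 0.4866c.
Numerator: −0.773 + 0.4866 = −0.2864. Denominator: 1 + (−0.773)(0.4866) = 0.6238582.
u = −0.2864/0.6238582 = −0.45908, so the speed is 0.4591c.

0.4591c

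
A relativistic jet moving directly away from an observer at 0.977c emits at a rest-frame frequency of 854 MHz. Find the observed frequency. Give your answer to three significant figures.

Relativistic Doppler (source moving away): f_obs = f_src · √((1−β)/(1+β)).
With β = 0.977: factor = √(0.023/1.977) = 0.10786.
f_obs = 854 × 0.10786 = 92.1 MHz.

92.1 MHz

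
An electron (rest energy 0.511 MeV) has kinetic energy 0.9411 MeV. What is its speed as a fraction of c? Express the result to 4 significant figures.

0.9360c

K = (γ−1)mc², so γ = 1 + 0.9411/0.511 = 2.8417.
Then v/c = √(1 − γ⁻²) = √(1 − 0.123835) = √0.876165 = 0.9360.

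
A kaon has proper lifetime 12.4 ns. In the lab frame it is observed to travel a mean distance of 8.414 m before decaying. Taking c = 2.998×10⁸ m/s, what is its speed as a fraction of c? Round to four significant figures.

0.9147c

Lab distance = (lab lifetime)·v = γτ·βc, so βγ = d/(cτ) = 8.414/(2.998×10⁸ × 1.240×10^-8) = 2.2633.
With βγ = 2.2633: γ² = 1 + (βγ)² = 6.12253, and β = (βγ)/γ = 2.2633/2.47437 = 0.9147.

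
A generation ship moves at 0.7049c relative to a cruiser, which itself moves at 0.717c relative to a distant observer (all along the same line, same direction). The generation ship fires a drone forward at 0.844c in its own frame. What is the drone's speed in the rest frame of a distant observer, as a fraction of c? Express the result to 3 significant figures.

First combine the drone and generation ship (S''→S'): u₁ = (0.844 + 0.7049)/(1 + 0.844×0.7049) = 1.5489/1.5949356 = 0.97114.
Then combine with the cruiser (S'→S): u = (0.97114 + 0.717)/(1 + 0.97114×0.717) = 1.68814/1.69630738 = 0.99519.

0.995c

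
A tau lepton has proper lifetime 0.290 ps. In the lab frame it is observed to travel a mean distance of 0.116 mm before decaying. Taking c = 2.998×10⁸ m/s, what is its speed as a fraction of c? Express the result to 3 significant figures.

d = βγcτ ⇒ βγ = d/(cτ) = 1.160×10^-4 m / (8.6942×10^-5 m) = 1.3342.
β = (βγ)/√(1+(βγ)²) = 1.3342/√2.78009 = 0.800.

0.800c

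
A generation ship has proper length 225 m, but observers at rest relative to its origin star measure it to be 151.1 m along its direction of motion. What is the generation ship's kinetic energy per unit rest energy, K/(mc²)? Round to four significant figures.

Length contraction gives γ = L₀/L = 225/151.1 = 1.48908.
K/(mc²) = γ − 1 = 1.48908 − 1 = 0.4891.

0.4891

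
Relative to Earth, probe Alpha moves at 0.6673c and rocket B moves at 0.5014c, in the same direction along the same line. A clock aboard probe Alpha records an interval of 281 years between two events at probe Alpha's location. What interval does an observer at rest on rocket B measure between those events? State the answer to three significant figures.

Transform probe Alpha's velocity into rocket B's frame: (0.6673 − 0.5014)/(1 − 0.6673·0.5014) = 0.1659/0.66541578, so the relative speed is 0.24932c.
γ for this relative speed: γ = 1/√(1 − 0.0621605) = 1.0326.
Probe Alpha's interval is proper; time dilation gives Δt_B = γΔτ = 1.0326 × 281 years = 290 years.

290 years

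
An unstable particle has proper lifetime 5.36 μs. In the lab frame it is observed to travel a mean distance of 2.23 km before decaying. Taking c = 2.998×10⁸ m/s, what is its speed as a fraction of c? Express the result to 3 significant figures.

0.811c

Let x = d/(cτ) = 2230 m / (2.998×10⁸ m/s × 5.360×10^-6 s) = 1.3877. Since d = βγcτ, x = βγ = β/√(1−β²).
Solving: β² = x²/(1+x²) = 1.92571/2.92571 = 0.658203, so β = 0.811.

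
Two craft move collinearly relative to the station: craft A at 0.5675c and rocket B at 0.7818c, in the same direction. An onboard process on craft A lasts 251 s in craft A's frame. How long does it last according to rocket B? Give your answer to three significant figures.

Speed of craft A in rocket B's frame: u = (v_A − v_B)/(1 − v_A v_B/c²) = (0.5675 − 0.7818)/(1 − 0.5675×0.7818) = −0.2143/0.5563285 = −0.3852; |u| = 0.3852c.
γ for this relative speed: γ = 1/√(1 − 0.148379) = 1.0836.
The clock on craft A records proper time, so rocket B measures Δt = γΔτ = 1.0836 × 251 = 272 s.

272 s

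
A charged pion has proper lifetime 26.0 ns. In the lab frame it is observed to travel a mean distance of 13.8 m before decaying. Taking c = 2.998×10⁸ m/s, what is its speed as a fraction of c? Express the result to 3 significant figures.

Let x = d/(cτ) = 13.80 m / (2.998×10⁸ m/s × 2.600×10^-8 s) = 1.7704. Since d = βγcτ, x = βγ = β/√(1−β²).
Solving: β² = x²/(1+x²) = 3.13432/4.13432 = 0.758122, so β = 0.871.

0.871c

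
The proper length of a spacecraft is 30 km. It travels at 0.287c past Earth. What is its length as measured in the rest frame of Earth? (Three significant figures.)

28.7 km

Lorentz factor: γ = (1 − 0.082369)^(−1/2) = 1.0439.
Along the direction of motion the measured length is L₀/γ = 30/1.0439 = 28.7 km.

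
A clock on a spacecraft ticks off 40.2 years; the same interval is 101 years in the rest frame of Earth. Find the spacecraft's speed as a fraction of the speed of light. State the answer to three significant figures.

0.917c

γ = Δt/Δτ = 101/40.2 = 2.5124.
β = √(1 − 1/γ²) = √(1 − 0.158425) = √0.841575 = 0.917.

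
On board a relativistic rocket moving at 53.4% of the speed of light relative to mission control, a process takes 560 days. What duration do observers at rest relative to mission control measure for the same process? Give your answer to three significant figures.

β² = 0.285156, so γ = 1/√0.714844 = 1.1828.
The onboard clock measures proper time, so the interval in the rest frame of mission control is dilated: Δt = γ·Δτ = 1.1828 × 560 days = 662 days.

662 days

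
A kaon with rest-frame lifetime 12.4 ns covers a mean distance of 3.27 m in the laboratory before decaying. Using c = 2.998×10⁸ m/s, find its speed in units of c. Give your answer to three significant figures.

d = βγcτ ⇒ βγ = d/(cτ) = 3.270 m / (3.71752 m) = 0.87962.
β = (βγ)/√(1+(βγ)²) = 0.87962/√1.773731 = 0.660.

0.660c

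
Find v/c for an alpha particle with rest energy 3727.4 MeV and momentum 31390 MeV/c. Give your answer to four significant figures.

0.9930

βγ = pc/(mc²) = 31390/3727.4 = 8.4214.
Since γ² = 1 + (βγ)² = 71.92, γ = √71.92 = 8.48057, and β = (βγ)/γ = 8.4214/8.48057 = 0.9930.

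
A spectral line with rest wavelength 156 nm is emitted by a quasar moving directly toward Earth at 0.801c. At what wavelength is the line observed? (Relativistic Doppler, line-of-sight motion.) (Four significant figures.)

Relativistic Doppler for wavelength: λ_obs = λ_src · √((1−β)/(1+β)).
With β = 0.801: factor = √(0.199/1.801) = 0.33241.
λ_obs = 156 × 0.33241 = 51.86 nm.

51.86 nm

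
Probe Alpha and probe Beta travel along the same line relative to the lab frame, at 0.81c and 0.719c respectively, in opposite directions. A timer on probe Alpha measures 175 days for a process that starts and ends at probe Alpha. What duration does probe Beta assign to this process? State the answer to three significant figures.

Transform probe Alpha's velocity into probe Beta's frame: (0.81 + 0.719)/(1 + 0.81·0.719) = 1.529/1.58239, so the relative speed is 0.96626c.
γ for this relative speed: γ = 1/√(1 − 0.933658) = 3.8824.
The clock on probe Alpha records proper time, so probe Beta measures Δt = γΔτ = 3.8824 × 175 = 679 days.

679 days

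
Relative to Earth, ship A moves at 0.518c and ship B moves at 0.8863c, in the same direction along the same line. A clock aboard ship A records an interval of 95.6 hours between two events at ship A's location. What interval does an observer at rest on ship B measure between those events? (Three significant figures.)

131 hours

Transform ship A's velocity into ship B's frame: (0.518 − 0.8863)/(1 − 0.518·0.8863) = −0.3683/0.5408966, so the relative speed is 0.68091c.
γ for this relative speed: γ = 1/√(1 − 0.463638) = 1.3654.
Ship A's interval is proper; time dilation gives Δt_B = γΔτ = 1.3654 × 95.6 hours = 131 hours.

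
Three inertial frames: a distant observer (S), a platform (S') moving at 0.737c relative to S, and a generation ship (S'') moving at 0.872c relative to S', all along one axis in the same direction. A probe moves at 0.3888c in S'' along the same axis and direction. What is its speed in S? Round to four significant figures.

0.9909c

First combine the probe and generation ship (S''→S'): u₁ = (0.3888 + 0.872)/(1 + 0.3888×0.872) = 1.2608/1.3390336 = 0.94157.
Then combine with the platform (S'→S): u = (0.94157 + 0.737)/(1 + 0.94157×0.737) = 1.67857/1.69393709 = 0.99093.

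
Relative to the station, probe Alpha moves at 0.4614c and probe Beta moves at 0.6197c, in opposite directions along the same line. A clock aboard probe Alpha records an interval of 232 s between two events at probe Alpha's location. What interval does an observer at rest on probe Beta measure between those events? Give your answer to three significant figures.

428 s

Speed of probe Alpha in probe Beta's frame: u = (v_A + v_B)/(1 + v_A v_B/c²) = (0.4614 + 0.6197)/(1 + 0.4614×0.6197) = 1.0811/1.28592958 = 0.84071; |u| = 0.84071c.
At |u| = 0.84071c, γ = (1 − 0.706793)^(−1/2) = 1.8468.
Probe Alpha's interval is proper; time dilation gives Δt_B = γΔτ = 1.8468 × 232 s = 428 s.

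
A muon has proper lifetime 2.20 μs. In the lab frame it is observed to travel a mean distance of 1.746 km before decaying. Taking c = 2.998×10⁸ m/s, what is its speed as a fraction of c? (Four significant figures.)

0.9355c

Lab distance = (lab lifetime)·v = γτ·βc, so βγ = d/(cτ) = 1746/(2.998×10⁸ × 2.200×10^-6) = 2.6472.
With βγ = 2.6472: γ² = 1 + (βγ)² = 8.00767, and β = (βγ)/γ = 2.6472/2.82978 = 0.9355.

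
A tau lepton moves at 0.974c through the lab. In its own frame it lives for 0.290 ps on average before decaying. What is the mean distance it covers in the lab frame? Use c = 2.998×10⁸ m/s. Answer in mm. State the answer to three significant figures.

0.374 mm

Lorentz factor: γ = (1 − 0.948676)^(−1/2) = 4.4141.
Lab-frame lifetime: Δt = γτ = 4.4141 × 0.290 ps = 1.2801 ps.
Distance: d = vΔt = 0.974 × 2.998×10⁸ m/s × 1.2801×10^-12 s = 3.74×10^-4 m = 0.374 mm.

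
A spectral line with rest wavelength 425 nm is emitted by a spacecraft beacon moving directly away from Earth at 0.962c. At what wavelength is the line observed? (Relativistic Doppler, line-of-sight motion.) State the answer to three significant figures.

3050 nm

Relativistic Doppler for wavelength: λ_obs = λ_src · √((1+β)/(1−β)).
With β = 0.962: factor = √(1.962/0.038) = 7.1855.
λ_obs = 425 × 7.1855 = 3050 nm.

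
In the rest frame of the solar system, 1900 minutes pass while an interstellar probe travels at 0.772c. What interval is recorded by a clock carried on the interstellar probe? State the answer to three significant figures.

β² = 0.595984, so γ = 1/√0.404016 = 1.5733.
The moving clock records proper time: Δτ = Δt/γ = 1900/1.5733 = 1210 minutes.

1210 minutes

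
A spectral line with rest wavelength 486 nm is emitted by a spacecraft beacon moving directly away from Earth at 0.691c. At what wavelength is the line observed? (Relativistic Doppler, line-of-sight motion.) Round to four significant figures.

Relativistic Doppler for wavelength: λ_obs = λ_src · √((1+β)/(1−β)).
With β = 0.691: factor = √(1.691/0.309) = 2.3393.
λ_obs = 486 × 2.3393 = 1137 nm.

1137 nm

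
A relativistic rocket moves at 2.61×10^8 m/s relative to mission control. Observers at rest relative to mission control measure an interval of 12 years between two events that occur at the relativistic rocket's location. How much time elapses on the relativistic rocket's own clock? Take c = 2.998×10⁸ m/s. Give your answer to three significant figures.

β = v/c = (2.61×10^8 m/s)/(2.998×10⁸ m/s) = 0.87058.
With β = 0.87058, γ = 1/√(1 − 0.87058²) = 1/√0.2420904636 = 2.0324.
The moving clock records proper time: Δτ = Δt/γ = 12/2.0324 = 5.90 years.

5.90 years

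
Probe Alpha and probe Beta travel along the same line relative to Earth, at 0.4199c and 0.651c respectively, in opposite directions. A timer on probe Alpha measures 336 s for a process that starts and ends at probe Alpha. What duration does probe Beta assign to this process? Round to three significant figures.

Transform probe Alpha's velocity into probe Beta's frame: (0.4199 + 0.651)/(1 + 0.4199·0.651) = 1.0709/1.2733549, so the relative speed is 0.84101c.
At |u| = 0.84101c, γ = (1 − 0.707298)^(−1/2) = 1.8484.
The clock on probe Alpha records proper time, so probe Beta measures Δt = γΔτ = 1.8484 × 336 = 621 s.

621 s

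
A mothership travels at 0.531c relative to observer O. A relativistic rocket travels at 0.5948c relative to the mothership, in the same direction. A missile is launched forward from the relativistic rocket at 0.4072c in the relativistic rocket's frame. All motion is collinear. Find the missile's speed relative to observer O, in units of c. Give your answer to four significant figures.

0.9365c

First combine the missile and relativistic rocket (S''→S'): u₁ = (0.4072 + 0.5948)/(1 + 0.4072×0.5948) = 1.002/1.24220256 = 0.80663.
Then combine with the mothership (S'→S): u = (0.80663 + 0.531)/(1 + 0.80663×0.531) = 1.33763/1.42832053 = 0.93651.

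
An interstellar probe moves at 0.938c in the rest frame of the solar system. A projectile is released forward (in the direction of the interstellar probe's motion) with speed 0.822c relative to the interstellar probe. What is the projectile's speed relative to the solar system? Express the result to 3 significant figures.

0.994c

Relativistic velocity addition: u = (u' + v)/(1 + u'v/c²), with u' = 0.822c and v = 0.938c.
Numerator: 0.822 + 0.938 = 1.76. Denominator: 1 + (0.822)(0.938) = 1.771036.
u = 1.76/1.771036 = 0.99377, so the speed is 0.994c.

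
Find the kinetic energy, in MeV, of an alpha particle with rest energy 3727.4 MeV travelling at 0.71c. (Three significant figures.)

γ = 1/√(1 − β²) = 1/√(1 − 0.5041) = 1/√0.4959 = 1/0.704202 = 1.42005.
Kinetic energy: K = (γ − 1)mc² = (1.42005 − 1) × 3727.4 MeV = 0.42005 × 3727.4 = 1570 MeV.

1570 MeV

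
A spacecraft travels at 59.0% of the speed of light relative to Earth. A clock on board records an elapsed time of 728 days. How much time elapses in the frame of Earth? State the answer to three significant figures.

902 days

γ = 1/√(1 − β²) = 1/√(1 − 0.3481) = 1/√0.6519 = 1/0.807403 = 1.2385.
Time dilation: Δt = γ·Δτ = 1.2385 × 728 = 902 days.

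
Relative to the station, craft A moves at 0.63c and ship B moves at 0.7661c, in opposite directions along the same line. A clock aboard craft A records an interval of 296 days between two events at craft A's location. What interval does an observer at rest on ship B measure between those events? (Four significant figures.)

879.2 days

Speed of craft A in ship B's frame: u = (v_A + v_B)/(1 + v_A v_B/c²) = (0.63 + 0.7661)/(1 + 0.63×0.7661) = 1.3961/1.482643 = 0.94163; |u| = 0.94163c.
At |u| = 0.94163c, γ = (1 − 0.886667)^(−1/2) = 2.9704.
Craft A's interval is proper; time dilation gives Δt_B = γΔτ = 2.9704 × 296 days = 879.2 days.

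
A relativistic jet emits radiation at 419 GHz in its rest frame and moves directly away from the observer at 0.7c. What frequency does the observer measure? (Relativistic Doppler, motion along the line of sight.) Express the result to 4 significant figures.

Relativistic Doppler (source moving away): f_obs = f_src · √((1−β)/(1+β)).
With β = 0.7: factor = √(0.3/1.7) = 0.42008.
f_obs = 419 × 0.42008 = 176.0 GHz.

176.0 GHz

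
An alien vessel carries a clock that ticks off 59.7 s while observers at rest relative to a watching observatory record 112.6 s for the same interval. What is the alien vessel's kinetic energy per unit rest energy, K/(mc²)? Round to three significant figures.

0.886

From Δt = γΔτ: γ = 112.6/59.7 = 1.8861.
Since K = (γ−1)mc², K/(mc²) = 1.8861 − 1 = 0.886.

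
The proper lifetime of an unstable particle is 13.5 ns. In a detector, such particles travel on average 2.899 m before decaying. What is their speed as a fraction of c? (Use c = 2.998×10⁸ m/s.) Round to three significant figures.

0.582c

d = βγcτ ⇒ βγ = d/(cτ) = 2.899 m / (4.0473 m) = 0.71628.
β = (βγ)/√(1+(βγ)²) = 0.71628/√1.513057 = 0.582.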